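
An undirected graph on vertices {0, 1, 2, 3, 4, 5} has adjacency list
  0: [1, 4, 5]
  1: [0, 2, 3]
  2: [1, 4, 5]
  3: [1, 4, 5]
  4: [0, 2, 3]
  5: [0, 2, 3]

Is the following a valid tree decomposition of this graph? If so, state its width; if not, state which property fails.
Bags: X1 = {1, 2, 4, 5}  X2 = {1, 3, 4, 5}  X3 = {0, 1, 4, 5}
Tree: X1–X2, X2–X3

Every vertex of G appears in some bag (union = {0, 1, 2, 3, 4, 5}); every edge is covered by a bag; and for each vertex v the set of bags containing v is connected in the bag tree. The decomposition is therefore valid. The largest bag has 4 vertices, so the width is 3.

Yes; width 3.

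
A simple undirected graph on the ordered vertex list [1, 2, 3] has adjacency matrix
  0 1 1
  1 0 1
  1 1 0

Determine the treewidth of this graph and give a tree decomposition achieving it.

A single bag containing all 3 vertices is trivially a valid decomposition of width 2. For the lower bound, the 3 vertices {1, 2, 3} are pairwise adjacent, and any tree decomposition puts a clique entirely inside one bag — forcing width ≥ 2. Combining the bounds, tw(G) = 2.

Treewidth 2.
Bags: B1 = {1, 2, 3}
Tree: (single bag)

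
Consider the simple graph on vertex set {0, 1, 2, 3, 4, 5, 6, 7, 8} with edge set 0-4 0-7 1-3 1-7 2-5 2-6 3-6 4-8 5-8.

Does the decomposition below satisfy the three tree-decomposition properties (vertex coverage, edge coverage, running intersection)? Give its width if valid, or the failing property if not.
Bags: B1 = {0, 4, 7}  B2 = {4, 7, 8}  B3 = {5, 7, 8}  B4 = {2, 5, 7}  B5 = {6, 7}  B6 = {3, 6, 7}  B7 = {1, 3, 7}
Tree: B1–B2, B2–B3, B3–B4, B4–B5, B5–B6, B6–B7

A tree decomposition must satisfy three properties: every vertex lies in some bag; for every edge, both endpoints lie together in some bag; and for every vertex, the bags containing it form a connected subtree. Here edge (2,6) lies in no bag, so the decomposition is invalid.

No — edge (2,6) lies in no bag.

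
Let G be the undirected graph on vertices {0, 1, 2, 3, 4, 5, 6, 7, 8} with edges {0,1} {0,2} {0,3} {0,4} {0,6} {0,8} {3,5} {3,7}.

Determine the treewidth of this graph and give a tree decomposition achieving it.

Each bag holds 2 vertices, so the decomposition has width 1, which upper-bounds the treewidth. Any graph with an edge has treewidth ≥ 1, and G has the edge 3–0. The upper and lower bounds meet at 1, so that is the treewidth.

Treewidth 1.
Bags: B1 = {0, 3}  B2 = {0, 2}  B3 = {3, 5}  B4 = {3, 7}  B5 = {0, 8}  B6 = {0, 4}  B7 = {0, 6}  B8 = {0, 1}
Tree: B1–B2, B1–B3, B1–B4, B1–B5, B1–B6, B5–B7, B6–B8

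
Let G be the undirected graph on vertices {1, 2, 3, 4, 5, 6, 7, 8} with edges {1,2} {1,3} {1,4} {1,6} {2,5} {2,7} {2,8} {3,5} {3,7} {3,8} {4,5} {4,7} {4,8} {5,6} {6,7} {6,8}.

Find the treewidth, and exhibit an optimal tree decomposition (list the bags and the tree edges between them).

Treewidth 4.
One such decomposition:
Bags: B1 = {1, 2, 5, 7, 8}  B2 = {1, 3, 5, 7, 8}  B3 = {1, 5, 6, 7, 8}  B4 = {1, 4, 5, 7, 8}
Tree: B1–B2, B2–B3, B3–B4

Each bag holds 5 vertices, so the decomposition has width 4, which upper-bounds the treewidth. For the lower bound: the 5 vertex sets {2,7}, {3,8}, {5,6}, {1}, {4} are disjoint, each induces a connected subgraph, and every pair is joined by at least one edge of G. Contracting each set to a single vertex therefore yields K_{5} as a minor, and since treewidth is minor-monotone, tw(G) ≥ tw(K_{5}) = 4. The upper and lower bounds meet at 4, so that is the treewidth.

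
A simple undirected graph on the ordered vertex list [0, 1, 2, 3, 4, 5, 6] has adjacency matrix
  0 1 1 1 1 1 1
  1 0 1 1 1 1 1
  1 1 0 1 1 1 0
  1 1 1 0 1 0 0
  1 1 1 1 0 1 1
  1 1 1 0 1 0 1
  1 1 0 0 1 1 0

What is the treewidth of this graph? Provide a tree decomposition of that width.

Treewidth 4.
Bags: B1 = {0, 1, 2, 4, 5}  B2 = {0, 1, 4, 5, 6}  B3 = {0, 1, 2, 3, 4}
Tree: B1–B2, B1–B3

Each bag holds 5 vertices, so the decomposition has width 4, which upper-bounds the treewidth. For the lower bound, the 5 vertices {0, 1, 2, 3, 4} are pairwise adjacent, and any tree decomposition puts a clique entirely inside one bag — forcing width ≥ 4. Hence tw(G) = 4 exactly.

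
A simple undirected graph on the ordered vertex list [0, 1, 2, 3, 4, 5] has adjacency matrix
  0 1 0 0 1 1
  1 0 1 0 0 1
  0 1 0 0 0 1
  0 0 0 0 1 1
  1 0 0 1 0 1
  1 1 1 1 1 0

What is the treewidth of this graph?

A width-2 tree decomposition is:
Bags: B1 = {0, 1, 5}  B2 = {0, 4, 5}  B3 = {1, 2, 5}  B4 = {3, 4, 5}
Tree: B1–B2, B1–B3, B2–B4
Each bag holds 3 vertices, so the decomposition has width 2, which upper-bounds the treewidth. For the lower bound, the 3 vertices {0, 1, 5} are pairwise adjacent, and any tree decomposition puts a clique entirely inside one bag — forcing width ≥ 2. The upper and lower bounds meet at 2, so that is the treewidth.

2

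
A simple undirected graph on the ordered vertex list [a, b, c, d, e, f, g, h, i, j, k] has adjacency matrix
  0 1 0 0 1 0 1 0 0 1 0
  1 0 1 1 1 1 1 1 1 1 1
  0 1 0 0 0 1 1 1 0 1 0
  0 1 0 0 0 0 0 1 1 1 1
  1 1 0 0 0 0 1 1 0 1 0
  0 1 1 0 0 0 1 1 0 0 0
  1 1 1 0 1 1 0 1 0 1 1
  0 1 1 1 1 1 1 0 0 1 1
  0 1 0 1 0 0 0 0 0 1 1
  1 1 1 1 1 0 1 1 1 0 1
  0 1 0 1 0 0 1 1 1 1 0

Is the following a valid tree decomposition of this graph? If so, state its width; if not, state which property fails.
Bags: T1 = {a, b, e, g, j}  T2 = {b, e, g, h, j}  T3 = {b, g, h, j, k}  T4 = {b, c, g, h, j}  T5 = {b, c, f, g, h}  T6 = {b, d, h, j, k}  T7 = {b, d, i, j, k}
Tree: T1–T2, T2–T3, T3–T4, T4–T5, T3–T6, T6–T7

Checking the three conditions: (i) the bags cover all of {a, b, c, d, e, f, g, h, i, j, k}; (ii) for each edge, some bag contains both endpoints; (iii) the bags containing any fixed vertex form a subtree. All hold, so the decomposition is valid with width 5 − 1 = 4.

Yes; width 4.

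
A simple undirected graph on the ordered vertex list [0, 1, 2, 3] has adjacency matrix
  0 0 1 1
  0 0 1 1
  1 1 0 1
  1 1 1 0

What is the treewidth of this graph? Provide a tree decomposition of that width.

Every bag has size at most 3, so the width is 3 − 1 = 2 and tw(G) ≤ 2. For the lower bound, the 3 vertices {0, 2, 3} are pairwise adjacent, and any tree decomposition puts a clique entirely inside one bag — forcing width ≥ 2. Therefore the treewidth is 2.

Treewidth 2.
One optimal decomposition is:
Bags: B1 = {0, 2, 3}  B2 = {1, 2, 3}
Tree: B1–B2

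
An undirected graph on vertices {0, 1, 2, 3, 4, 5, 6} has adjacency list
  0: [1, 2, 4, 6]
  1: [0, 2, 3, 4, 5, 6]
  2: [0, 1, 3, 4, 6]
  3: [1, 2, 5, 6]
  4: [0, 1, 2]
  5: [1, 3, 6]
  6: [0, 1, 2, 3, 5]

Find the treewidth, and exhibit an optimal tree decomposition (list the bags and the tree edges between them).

Every bag has size at most 4, so the width is 4 − 1 = 3 and tw(G) ≤ 3. Conversely, {0, 1, 2, 4} is a clique of size 4, and the vertices of any clique must share a bag in every tree decomposition; so some bag has ≥ 4 vertices and tw(G) ≥ 3. Combining the bounds, tw(G) = 3.

Treewidth 3.
Bags: B1 = {0, 1, 2, 4}  B2 = {0, 1, 2, 6}  B3 = {1, 2, 3, 6}  B4 = {1, 3, 5, 6}
Tree: B1–B2, B2–B3, B3–B4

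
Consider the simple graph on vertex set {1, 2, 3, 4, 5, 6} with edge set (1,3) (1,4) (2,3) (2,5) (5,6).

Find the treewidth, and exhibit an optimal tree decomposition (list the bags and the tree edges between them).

Each bag holds 2 vertices, so the decomposition has width 1, which upper-bounds the treewidth. Since G has at least one edge (e.g. 6–5), it is not an edgeless graph, so tw(G) ≥ 1. Combining the bounds, tw(G) = 1.

Treewidth 1.
Bags: B1 = {5, 6}  B2 = {2, 5}  B3 = {2, 3}  B4 = {1, 3}  B5 = {1, 4}
Tree: B1–B2, B2–B3, B3–B4, B4–B5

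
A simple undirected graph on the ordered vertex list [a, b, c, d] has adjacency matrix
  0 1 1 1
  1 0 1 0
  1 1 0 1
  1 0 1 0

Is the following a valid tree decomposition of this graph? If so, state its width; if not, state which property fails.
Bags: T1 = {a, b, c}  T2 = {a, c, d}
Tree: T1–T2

Checking the three conditions: (i) the bags cover all of {a, b, c, d}; (ii) for each edge, some bag contains both endpoints; (iii) the bags containing any fixed vertex form a subtree. All hold, so the decomposition is valid with width 3 − 1 = 2.

Yes; width 2.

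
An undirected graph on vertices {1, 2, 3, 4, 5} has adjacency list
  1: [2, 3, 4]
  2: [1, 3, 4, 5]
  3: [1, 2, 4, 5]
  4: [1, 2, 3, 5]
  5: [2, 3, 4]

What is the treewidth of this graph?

3

A width-3 tree decomposition is:
Bags: B1 = {1, 2, 3, 4}  B2 = {2, 3, 4, 5}
Tree: B1–B2
Every bag has size at most 4, so the width is 4 − 1 = 3 and tw(G) ≤ 3. Conversely, {1, 2, 3, 4} is a clique of size 4, and the vertices of any clique must share a bag in every tree decomposition; so some bag has ≥ 4 vertices and tw(G) ≥ 3. Hence tw(G) = 3 exactly.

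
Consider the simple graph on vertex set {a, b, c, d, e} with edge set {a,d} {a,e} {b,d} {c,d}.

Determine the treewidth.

A width-1 tree decomposition is:
Bags: B1 = {b, d}  B2 = {a, d}  B3 = {a, e}  B4 = {c, d}
Tree: B1–B2, B2–B3, B1–B4
The largest bag has 2 vertices, giving width 1; this decomposition certifies tw(G) ≤ 1. Any graph with an edge has treewidth ≥ 1, and G has the edge b–d. The upper and lower bounds meet at 1, so that is the treewidth.

1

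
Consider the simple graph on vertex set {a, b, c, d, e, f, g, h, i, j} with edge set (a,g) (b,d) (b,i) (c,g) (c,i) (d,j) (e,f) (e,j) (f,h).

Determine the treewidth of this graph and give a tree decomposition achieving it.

Every bag has size at most 2, so the width is 2 − 1 = 1 and tw(G) ≤ 1. G has an edge, so its treewidth is at least 1. The upper and lower bounds meet at 1, so that is the treewidth.

Treewidth 1.
One optimal decomposition is:
Bags: B1 = {f, h}  B2 = {e, f}  B3 = {e, j}  B4 = {d, j}  B5 = {b, d}  B6 = {b, i}  B7 = {c, i}  B8 = {c, g}  B9 = {a, g}
Tree: B1–B2, B2–B3, B3–B4, B4–B5, B5–B6, B6–B7, B7–B8, B8–B9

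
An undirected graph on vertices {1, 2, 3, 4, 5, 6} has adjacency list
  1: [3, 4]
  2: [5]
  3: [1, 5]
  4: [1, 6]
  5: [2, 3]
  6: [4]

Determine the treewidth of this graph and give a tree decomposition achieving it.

Treewidth 1.
Bags: B1 = {2, 5}  B2 = {3, 5}  B3 = {1, 3}  B4 = {1, 4}  B5 = {4, 6}
Tree: B1–B2, B2–B3, B3–B4, B4–B5

Every bag has size at most 2, so the width is 2 − 1 = 1 and tw(G) ≤ 1. G has an edge, so its treewidth is at least 1. Hence tw(G) = 1 exactly.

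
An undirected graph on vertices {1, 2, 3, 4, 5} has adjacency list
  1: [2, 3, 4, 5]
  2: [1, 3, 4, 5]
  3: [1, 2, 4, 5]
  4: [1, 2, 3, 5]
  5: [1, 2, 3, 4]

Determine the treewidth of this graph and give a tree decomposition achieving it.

Treewidth 4.
One optimal decomposition is:
Bags: B1 = {1, 2, 3, 4, 5}
Tree: (single bag)

A single bag containing all 5 vertices is trivially a valid decomposition of width 4. For the lower bound, the 5 vertices {1, 2, 3, 4, 5} are pairwise adjacent, and any tree decomposition puts a clique entirely inside one bag — forcing width ≥ 4. Combining the bounds, tw(G) = 4.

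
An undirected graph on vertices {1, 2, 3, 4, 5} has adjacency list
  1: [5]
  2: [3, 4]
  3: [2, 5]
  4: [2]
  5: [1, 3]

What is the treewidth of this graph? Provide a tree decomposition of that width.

Treewidth 1.
Bags: B1 = {2, 4}  B2 = {2, 3}  B3 = {3, 5}  B4 = {1, 5}
Tree: B1–B2, B2–B3, B3–B4

Each bag holds 2 vertices, so the decomposition has width 1, which upper-bounds the treewidth. Any graph with an edge has treewidth ≥ 1, and G has the edge 4–2. The upper and lower bounds meet at 1, so that is the treewidth.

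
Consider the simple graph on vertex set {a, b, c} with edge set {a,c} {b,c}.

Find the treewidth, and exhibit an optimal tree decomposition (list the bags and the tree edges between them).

Treewidth 1.
One such decomposition:
Bags: B1 = {b, c}  B2 = {a, c}
Tree: B1–B2

Every bag has size at most 2, so the width is 2 − 1 = 1 and tw(G) ≤ 1. Since G has at least one edge (e.g. c–b), it is not an edgeless graph, so tw(G) ≥ 1. Combining the bounds, tw(G) = 1.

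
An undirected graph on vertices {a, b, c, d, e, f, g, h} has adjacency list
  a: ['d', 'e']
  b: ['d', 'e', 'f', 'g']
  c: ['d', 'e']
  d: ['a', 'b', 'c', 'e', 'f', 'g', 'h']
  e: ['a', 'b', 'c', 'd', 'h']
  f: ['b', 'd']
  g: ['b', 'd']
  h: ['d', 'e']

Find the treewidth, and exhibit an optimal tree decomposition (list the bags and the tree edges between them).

Treewidth 2.
One optimal decomposition is:
Bags: B1 = {d, e, h}  B2 = {b, d, e}  B3 = {c, d, e}  B4 = {b, d, g}  B5 = {b, d, f}  B6 = {a, d, e}
Tree: B1–B2, B2–B3, B2–B4, B2–B5, B1–B6

The largest bag has 3 vertices, giving width 2; this decomposition certifies tw(G) ≤ 2. Conversely, {b, d, g} is a clique of size 3, and the vertices of any clique must share a bag in every tree decomposition; so some bag has ≥ 3 vertices and tw(G) ≥ 2. The upper and lower bounds meet at 2, so that is the treewidth.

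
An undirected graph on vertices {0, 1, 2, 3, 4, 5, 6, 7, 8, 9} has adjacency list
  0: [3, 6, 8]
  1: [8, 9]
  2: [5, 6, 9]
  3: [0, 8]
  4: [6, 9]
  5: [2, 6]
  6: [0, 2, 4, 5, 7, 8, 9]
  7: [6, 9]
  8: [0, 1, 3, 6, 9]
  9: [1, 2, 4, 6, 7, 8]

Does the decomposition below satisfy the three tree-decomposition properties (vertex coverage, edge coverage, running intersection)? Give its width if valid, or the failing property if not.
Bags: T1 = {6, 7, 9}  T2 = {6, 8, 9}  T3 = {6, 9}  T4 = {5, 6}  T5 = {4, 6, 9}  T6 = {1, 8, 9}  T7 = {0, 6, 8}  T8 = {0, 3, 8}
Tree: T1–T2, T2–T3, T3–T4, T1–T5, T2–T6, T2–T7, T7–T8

No — vertex 2 appears in no bag.

A tree decomposition must satisfy three properties: every vertex lies in some bag; for every edge, both endpoints lie together in some bag; and for every vertex, the bags containing it form a connected subtree. Here vertex 2 appears in no bag, so the decomposition is invalid.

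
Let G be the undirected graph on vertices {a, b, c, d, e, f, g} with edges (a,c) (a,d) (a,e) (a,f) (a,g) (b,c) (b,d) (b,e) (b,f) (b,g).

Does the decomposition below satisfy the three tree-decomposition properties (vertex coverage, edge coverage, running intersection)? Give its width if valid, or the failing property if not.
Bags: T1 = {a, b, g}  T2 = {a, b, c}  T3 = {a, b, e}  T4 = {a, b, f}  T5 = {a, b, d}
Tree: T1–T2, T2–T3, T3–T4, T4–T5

Checking the three conditions: (i) the bags cover all of {a, b, c, d, e, f, g}; (ii) for each edge, some bag contains both endpoints; (iii) the bags containing any fixed vertex form a subtree. All hold, so the decomposition is valid with width 3 − 1 = 2.

Yes; width 2.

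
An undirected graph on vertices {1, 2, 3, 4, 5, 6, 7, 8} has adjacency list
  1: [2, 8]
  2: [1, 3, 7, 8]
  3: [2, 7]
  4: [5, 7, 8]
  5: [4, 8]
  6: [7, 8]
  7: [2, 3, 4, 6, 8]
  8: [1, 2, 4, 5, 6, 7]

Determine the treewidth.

2

A width-2 tree decomposition is:
Bags: B1 = {2, 7, 8}  B2 = {4, 7, 8}  B3 = {4, 5, 8}  B4 = {6, 7, 8}  B5 = {1, 2, 8}  B6 = {2, 3, 7}
Tree: B1–B2, B2–B3, B2–B4, B1–B5, B1–B6
The largest bag has 3 vertices, giving width 2; this decomposition certifies tw(G) ≤ 2. For the lower bound, the 3 vertices {1, 2, 8} are pairwise adjacent, and any tree decomposition puts a clique entirely inside one bag — forcing width ≥ 2. The upper and lower bounds meet at 2, so that is the treewidth.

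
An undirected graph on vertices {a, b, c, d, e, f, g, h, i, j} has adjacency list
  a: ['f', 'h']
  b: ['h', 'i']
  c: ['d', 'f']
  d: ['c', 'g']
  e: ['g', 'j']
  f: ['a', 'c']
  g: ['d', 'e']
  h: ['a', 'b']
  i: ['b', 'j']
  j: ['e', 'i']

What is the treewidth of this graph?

2

A width-2 tree decomposition is:
Bags: B1 = {e, i, j}  B2 = {b, e, i}  B3 = {b, e, h}  B4 = {a, e, h}  B5 = {a, e, f}  B6 = {c, e, f}  B7 = {c, d, e}  B8 = {d, e, g}
Tree: B1–B2, B2–B3, B3–B4, B4–B5, B5–B6, B6–B7, B7–B8
The largest bag has 3 vertices, giving width 2; this decomposition certifies tw(G) ≤ 2. The edges e–j–i–b–h–a–f–c–d–g–e form a cycle, so G is not a tree and its treewidth is at least 2. The upper and lower bounds meet at 2, so that is the treewidth.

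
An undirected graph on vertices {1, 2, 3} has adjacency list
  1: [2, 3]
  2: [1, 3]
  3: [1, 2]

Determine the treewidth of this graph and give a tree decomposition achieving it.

Treewidth 2.
Bags: B1 = {1, 2, 3}
Tree: (single bag)

A single bag containing all 3 vertices is trivially a valid decomposition of width 2. For the lower bound, the 3 vertices {1, 2, 3} are pairwise adjacent, and any tree decomposition puts a clique entirely inside one bag — forcing width ≥ 2. Hence tw(G) = 2 exactly.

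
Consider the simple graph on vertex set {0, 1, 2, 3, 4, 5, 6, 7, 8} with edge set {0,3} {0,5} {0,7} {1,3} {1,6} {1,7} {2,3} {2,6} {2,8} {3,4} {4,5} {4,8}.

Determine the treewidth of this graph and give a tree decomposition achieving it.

Treewidth 3.
Bags: B1 = {1, 2, 6, 8}  B2 = {1, 2, 3, 8}  B3 = {1, 3, 4, 8}  B4 = {1, 3, 4, 7}  B5 = {0, 3, 4, 7}  B6 = {0, 4, 5, 7}
Tree: B1–B2, B2–B3, B3–B4, B4–B5, B5–B6

Every bag has size at most 4, so the width is 4 − 1 = 3 and tw(G) ≤ 3. For the lower bound: the 4 vertex sets {2,6,8}, {1}, {3}, {0,4,5,7} are disjoint, each induces a connected subgraph, and every pair is joined by at least one edge of G. Contracting each set to a single vertex therefore yields K_{4} as a minor, and since treewidth is minor-monotone, tw(G) ≥ tw(K_{4}) = 3. Combining the bounds, tw(G) = 3.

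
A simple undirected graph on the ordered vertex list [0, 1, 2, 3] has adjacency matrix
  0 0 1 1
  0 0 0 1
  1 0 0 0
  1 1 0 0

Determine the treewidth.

1

A width-1 tree decomposition is:
Bags: B1 = {0, 3}  B2 = {1, 3}  B3 = {0, 2}
Tree: B1–B2, B1–B3
Each bag holds 2 vertices, so the decomposition has width 1, which upper-bounds the treewidth. Any graph with an edge has treewidth ≥ 1, and G has the edge 0–3. Hence tw(G) = 1 exactly.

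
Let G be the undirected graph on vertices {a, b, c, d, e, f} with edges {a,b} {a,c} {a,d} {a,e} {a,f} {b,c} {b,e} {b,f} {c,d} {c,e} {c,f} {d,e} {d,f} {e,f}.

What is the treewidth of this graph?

4

A width-4 tree decomposition is:
Bags: B1 = {a, c, d, e, f}  B2 = {a, b, c, e, f}
Tree: B1–B2
The largest bag has 5 vertices, giving width 4; this decomposition certifies tw(G) ≤ 4. Conversely, {a, c, d, e, f} is a clique of size 5, and the vertices of any clique must share a bag in every tree decomposition; so some bag has ≥ 5 vertices and tw(G) ≥ 4. Combining the bounds, tw(G) = 4.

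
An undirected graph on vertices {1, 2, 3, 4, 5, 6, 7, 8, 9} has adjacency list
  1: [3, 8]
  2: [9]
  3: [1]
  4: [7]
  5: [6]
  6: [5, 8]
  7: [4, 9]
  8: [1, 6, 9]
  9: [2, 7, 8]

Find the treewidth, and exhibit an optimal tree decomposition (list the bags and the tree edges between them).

The largest bag has 2 vertices, giving width 1; this decomposition certifies tw(G) ≤ 1. Since G has at least one edge (e.g. 2–9), it is not an edgeless graph, so tw(G) ≥ 1. Therefore the treewidth is 1.

Treewidth 1.
Bags: B1 = {2, 9}  B2 = {8, 9}  B3 = {6, 8}  B4 = {5, 6}  B5 = {7, 9}  B6 = {1, 8}  B7 = {1, 3}  B8 = {4, 7}
Tree: B1–B2, B2–B3, B3–B4, B2–B5, B3–B6, B6–B7, B5–B8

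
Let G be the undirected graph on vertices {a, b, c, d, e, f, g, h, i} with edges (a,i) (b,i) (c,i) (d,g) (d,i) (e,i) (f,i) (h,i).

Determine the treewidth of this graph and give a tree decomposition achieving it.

Each bag holds 2 vertices, so the decomposition has width 1, which upper-bounds the treewidth. Any graph with an edge has treewidth ≥ 1, and G has the edge i–h. Combining the bounds, tw(G) = 1.

Treewidth 1.
One optimal decomposition is:
Bags: B1 = {h, i}  B2 = {e, i}  B3 = {a, i}  B4 = {c, i}  B5 = {d, i}  B6 = {f, i}  B7 = {d, g}  B8 = {b, i}
Tree: B1–B2, B2–B3, B3–B4, B1–B5, B2–B6, B5–B7, B5–B8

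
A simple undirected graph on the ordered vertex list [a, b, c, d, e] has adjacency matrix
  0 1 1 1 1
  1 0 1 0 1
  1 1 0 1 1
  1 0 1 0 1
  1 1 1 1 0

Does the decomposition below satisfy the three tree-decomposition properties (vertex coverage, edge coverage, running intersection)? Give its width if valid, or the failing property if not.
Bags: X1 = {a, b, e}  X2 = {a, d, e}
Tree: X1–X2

No — vertex c appears in no bag.

A tree decomposition must satisfy three properties: every vertex lies in some bag; for every edge, both endpoints lie together in some bag; and for every vertex, the bags containing it form a connected subtree. Here vertex c appears in no bag, so the decomposition is invalid.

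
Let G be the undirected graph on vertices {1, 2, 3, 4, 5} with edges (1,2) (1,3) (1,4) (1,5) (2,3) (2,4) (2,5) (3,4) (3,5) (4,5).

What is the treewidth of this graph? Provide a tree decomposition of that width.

With just one bag of size 5, the width is 5 − 1 = 4, so tw(G) ≤ 4. For the lower bound, the 5 vertices {1, 2, 3, 4, 5} are pairwise adjacent, and any tree decomposition puts a clique entirely inside one bag — forcing width ≥ 4. Hence tw(G) = 4 exactly.

Treewidth 4.
Bags: B1 = {1, 2, 3, 4, 5}
Tree: (single bag)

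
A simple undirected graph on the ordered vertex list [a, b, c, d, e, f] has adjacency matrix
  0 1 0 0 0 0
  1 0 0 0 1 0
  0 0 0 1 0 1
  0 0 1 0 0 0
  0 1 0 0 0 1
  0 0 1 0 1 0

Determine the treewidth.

A width-1 tree decomposition is:
Bags: B1 = {a, b}  B2 = {b, e}  B3 = {e, f}  B4 = {c, f}  B5 = {c, d}
Tree: B1–B2, B2–B3, B3–B4, B4–B5
The largest bag has 2 vertices, giving width 1; this decomposition certifies tw(G) ≤ 1. G has an edge, so its treewidth is at least 1. The upper and lower bounds meet at 1, so that is the treewidth.

1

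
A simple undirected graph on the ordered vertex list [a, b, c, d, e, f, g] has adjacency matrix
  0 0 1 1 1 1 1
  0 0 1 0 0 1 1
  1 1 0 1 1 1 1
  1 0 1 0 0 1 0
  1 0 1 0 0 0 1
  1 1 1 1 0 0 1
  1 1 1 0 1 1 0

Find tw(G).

A width-3 tree decomposition is:
Bags: B1 = {a, c, e, g}  B2 = {a, c, f, g}  B3 = {b, c, f, g}  B4 = {a, c, d, f}
Tree: B1–B2, B2–B3, B2–B4
Every bag has size at most 4, so the width is 4 − 1 = 3 and tw(G) ≤ 3. On the other hand G contains the 4-clique {a, c, e, g}. A clique must lie in a single bag of any decomposition, so no decomposition can have width below 3. Combining the bounds, tw(G) = 3.

3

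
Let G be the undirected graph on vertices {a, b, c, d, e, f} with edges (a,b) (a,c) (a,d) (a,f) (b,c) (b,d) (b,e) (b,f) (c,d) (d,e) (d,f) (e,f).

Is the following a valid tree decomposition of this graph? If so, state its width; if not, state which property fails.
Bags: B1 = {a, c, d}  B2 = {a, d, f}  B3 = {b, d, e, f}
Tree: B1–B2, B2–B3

A tree decomposition must satisfy three properties: every vertex lies in some bag; for every edge, both endpoints lie together in some bag; and for every vertex, the bags containing it form a connected subtree. Here edge (b,a) lies in no bag, so the decomposition is invalid.

No — edge (b,a) lies in no bag.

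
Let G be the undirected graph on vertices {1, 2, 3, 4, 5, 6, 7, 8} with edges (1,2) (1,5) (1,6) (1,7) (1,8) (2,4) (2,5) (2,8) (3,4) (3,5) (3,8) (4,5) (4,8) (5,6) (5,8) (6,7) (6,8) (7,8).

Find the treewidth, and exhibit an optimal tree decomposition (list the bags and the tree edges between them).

Treewidth 3.
One optimal decomposition is:
Bags: B1 = {1, 2, 5, 8}  B2 = {2, 4, 5, 8}  B3 = {1, 5, 6, 8}  B4 = {3, 4, 5, 8}  B5 = {1, 6, 7, 8}
Tree: B1–B2, B1–B3, B2–B4, B3–B5

Each bag holds 4 vertices, so the decomposition has width 3, which upper-bounds the treewidth. On the other hand G contains the 4-clique {1, 2, 5, 8}. A clique must lie in a single bag of any decomposition, so no decomposition can have width below 3. Hence tw(G) = 3 exactly.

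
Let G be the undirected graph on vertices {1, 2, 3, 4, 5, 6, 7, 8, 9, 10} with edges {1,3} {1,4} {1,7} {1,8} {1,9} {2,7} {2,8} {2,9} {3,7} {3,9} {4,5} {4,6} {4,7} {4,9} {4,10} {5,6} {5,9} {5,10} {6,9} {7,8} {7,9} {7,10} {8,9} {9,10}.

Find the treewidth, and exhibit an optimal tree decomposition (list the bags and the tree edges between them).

Treewidth 3.
One optimal decomposition is:
Bags: B1 = {1, 4, 7, 9}  B2 = {1, 3, 7, 9}  B3 = {4, 7, 9, 10}  B4 = {1, 7, 8, 9}  B5 = {2, 7, 8, 9}  B6 = {4, 5, 9, 10}  B7 = {4, 5, 6, 9}
Tree: B1–B2, B1–B3, B1–B4, B4–B5, B3–B6, B6–B7

The largest bag has 4 vertices, giving width 3; this decomposition certifies tw(G) ≤ 3. For the lower bound, the 4 vertices {4, 5, 9, 10} are pairwise adjacent, and any tree decomposition puts a clique entirely inside one bag — forcing width ≥ 3. Combining the bounds, tw(G) = 3.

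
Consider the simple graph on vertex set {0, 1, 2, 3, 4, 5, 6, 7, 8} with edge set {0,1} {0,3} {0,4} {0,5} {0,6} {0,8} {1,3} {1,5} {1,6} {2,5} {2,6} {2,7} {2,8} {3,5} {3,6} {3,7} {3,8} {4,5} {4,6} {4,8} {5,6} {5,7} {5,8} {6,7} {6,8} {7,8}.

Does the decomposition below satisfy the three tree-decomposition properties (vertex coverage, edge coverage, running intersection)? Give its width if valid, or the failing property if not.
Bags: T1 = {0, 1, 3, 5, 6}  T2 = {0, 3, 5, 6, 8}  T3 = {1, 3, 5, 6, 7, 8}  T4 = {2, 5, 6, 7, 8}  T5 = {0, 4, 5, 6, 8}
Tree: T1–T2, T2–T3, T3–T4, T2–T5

A tree decomposition must satisfy three properties: every vertex lies in some bag; for every edge, both endpoints lie together in some bag; and for every vertex, the bags containing it form a connected subtree. Here bags containing vertex 1 are not connected in the tree, so the decomposition is invalid.

No — bags containing vertex 1 are not connected in the tree.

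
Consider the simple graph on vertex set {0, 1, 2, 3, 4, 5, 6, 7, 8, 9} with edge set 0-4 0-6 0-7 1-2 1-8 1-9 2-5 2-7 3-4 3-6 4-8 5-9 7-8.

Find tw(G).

2

A width-2 tree decomposition is:
Bags: B1 = {1, 5, 9}  B2 = {1, 2, 5}  B3 = {1, 2, 8}  B4 = {2, 7, 8}  B5 = {4, 7, 8}  B6 = {0, 4, 7}  B7 = {0, 3, 4}  B8 = {0, 3, 6}
Tree: B1–B2, B2–B3, B3–B4, B4–B5, B5–B6, B6–B7, B7–B8
Every bag has size at most 3, so the width is 3 − 1 = 2 and tw(G) ≤ 2. For the lower bound, G contains the cycle 9–5–2–1–9, so G is not a forest; only forests have treewidth ≤ 1, hence tw(G) ≥ 2. Combining the bounds, tw(G) = 2.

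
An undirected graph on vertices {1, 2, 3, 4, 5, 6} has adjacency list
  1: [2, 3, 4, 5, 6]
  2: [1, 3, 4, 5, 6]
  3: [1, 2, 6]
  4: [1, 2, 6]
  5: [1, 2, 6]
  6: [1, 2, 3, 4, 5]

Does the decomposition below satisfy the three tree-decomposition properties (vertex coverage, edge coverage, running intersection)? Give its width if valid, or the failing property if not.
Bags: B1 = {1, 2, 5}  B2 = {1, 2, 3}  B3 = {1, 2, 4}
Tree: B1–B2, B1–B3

A tree decomposition must satisfy three properties: every vertex lies in some bag; for every edge, both endpoints lie together in some bag; and for every vertex, the bags containing it form a connected subtree. Here vertex 6 appears in no bag, so the decomposition is invalid.

No — vertex 6 appears in no bag.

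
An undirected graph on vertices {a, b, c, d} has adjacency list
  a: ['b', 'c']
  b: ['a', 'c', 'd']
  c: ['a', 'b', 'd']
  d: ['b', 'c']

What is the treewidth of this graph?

2

A width-2 tree decomposition is:
Bags: B1 = {a, b, c}  B2 = {b, c, d}
Tree: B1–B2
The largest bag has 3 vertices, giving width 2; this decomposition certifies tw(G) ≤ 2. Conversely, {b, c, d} is a clique of size 3, and the vertices of any clique must share a bag in every tree decomposition; so some bag has ≥ 3 vertices and tw(G) ≥ 2. Hence tw(G) = 2 exactly.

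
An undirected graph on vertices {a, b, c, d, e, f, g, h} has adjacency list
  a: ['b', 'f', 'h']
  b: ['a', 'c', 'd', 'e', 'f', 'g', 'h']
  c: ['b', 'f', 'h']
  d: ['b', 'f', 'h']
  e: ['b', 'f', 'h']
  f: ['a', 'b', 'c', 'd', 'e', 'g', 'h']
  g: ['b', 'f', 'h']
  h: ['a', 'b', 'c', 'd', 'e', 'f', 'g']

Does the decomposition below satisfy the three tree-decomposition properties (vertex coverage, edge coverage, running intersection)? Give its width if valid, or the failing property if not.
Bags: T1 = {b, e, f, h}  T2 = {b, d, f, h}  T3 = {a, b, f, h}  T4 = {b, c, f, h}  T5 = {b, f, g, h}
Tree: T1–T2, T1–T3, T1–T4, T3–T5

Yes; width 3.

Checking the three conditions: (i) the bags cover all of {a, b, c, d, e, f, g, h}; (ii) for each edge, some bag contains both endpoints; (iii) the bags containing any fixed vertex form a subtree. All hold, so the decomposition is valid with width 4 − 1 = 3.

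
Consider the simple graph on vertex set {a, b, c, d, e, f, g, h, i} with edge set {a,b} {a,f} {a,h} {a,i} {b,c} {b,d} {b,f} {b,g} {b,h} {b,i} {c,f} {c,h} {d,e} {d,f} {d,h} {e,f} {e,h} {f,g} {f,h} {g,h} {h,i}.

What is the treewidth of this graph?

3

A width-3 tree decomposition is:
Bags: B1 = {b, d, f, h}  B2 = {b, c, f, h}  B3 = {a, b, f, h}  B4 = {d, e, f, h}  B5 = {b, f, g, h}  B6 = {a, b, h, i}
Tree: B1–B2, B2–B3, B1–B4, B1–B5, B3–B6
The largest bag has 4 vertices, giving width 3; this decomposition certifies tw(G) ≤ 3. On the other hand G contains the 4-clique {d, e, f, h}. A clique must lie in a single bag of any decomposition, so no decomposition can have width below 3. The upper and lower bounds meet at 3, so that is the treewidth.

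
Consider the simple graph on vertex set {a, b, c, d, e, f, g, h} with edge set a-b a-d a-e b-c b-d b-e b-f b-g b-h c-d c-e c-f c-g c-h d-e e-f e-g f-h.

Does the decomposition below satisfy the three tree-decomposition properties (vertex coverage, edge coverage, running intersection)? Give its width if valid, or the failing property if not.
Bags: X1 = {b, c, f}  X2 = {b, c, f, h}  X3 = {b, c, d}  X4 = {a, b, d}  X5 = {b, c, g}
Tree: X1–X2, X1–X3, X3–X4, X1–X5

No — vertex e appears in no bag.

A tree decomposition must satisfy three properties: every vertex lies in some bag; for every edge, both endpoints lie together in some bag; and for every vertex, the bags containing it form a connected subtree. Here vertex e appears in no bag, so the decomposition is invalid.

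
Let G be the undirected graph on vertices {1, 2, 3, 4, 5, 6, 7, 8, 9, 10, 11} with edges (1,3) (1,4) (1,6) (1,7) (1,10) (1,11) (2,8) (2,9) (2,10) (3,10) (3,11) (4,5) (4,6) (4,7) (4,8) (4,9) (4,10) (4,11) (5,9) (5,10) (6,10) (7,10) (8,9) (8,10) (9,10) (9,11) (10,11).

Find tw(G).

A width-3 tree decomposition is:
Bags: B1 = {1, 4, 10, 11}  B2 = {4, 9, 10, 11}  B3 = {1, 4, 6, 10}  B4 = {4, 8, 9, 10}  B5 = {4, 5, 9, 10}  B6 = {1, 3, 10, 11}  B7 = {1, 4, 7, 10}  B8 = {2, 8, 9, 10}
Tree: B1–B2, B1–B3, B2–B4, B2–B5, B1–B6, B1–B7, B4–B8
Every bag has size at most 4, so the width is 4 − 1 = 3 and tw(G) ≤ 3. On the other hand G contains the 4-clique {2, 8, 9, 10}. A clique must lie in a single bag of any decomposition, so no decomposition can have width below 3. Combining the bounds, tw(G) = 3.

3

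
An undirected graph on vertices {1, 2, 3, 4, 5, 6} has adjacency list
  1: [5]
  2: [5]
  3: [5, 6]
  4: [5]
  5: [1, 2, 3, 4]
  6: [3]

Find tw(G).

A width-1 tree decomposition is:
Bags: B1 = {3, 5}  B2 = {4, 5}  B3 = {2, 5}  B4 = {3, 6}  B5 = {1, 5}
Tree: B1–B2, B2–B3, B1–B4, B2–B5
Every bag has size at most 2, so the width is 2 − 1 = 1 and tw(G) ≤ 1. Since G has at least one edge (e.g. 3–5), it is not an edgeless graph, so tw(G) ≥ 1. Therefore the treewidth is 1.

1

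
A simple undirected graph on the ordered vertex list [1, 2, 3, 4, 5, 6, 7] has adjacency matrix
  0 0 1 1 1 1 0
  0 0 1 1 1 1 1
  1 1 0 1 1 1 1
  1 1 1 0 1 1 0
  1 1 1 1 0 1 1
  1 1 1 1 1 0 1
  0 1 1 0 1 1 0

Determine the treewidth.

4

A width-4 tree decomposition is:
Bags: B1 = {2, 3, 4, 5, 6}  B2 = {2, 3, 5, 6, 7}  B3 = {1, 3, 4, 5, 6}
Tree: B1–B2, B1–B3
Each bag holds 5 vertices, so the decomposition has width 4, which upper-bounds the treewidth. Conversely, {1, 3, 4, 5, 6} is a clique of size 5, and the vertices of any clique must share a bag in every tree decomposition; so some bag has ≥ 5 vertices and tw(G) ≥ 4. The upper and lower bounds meet at 4, so that is the treewidth.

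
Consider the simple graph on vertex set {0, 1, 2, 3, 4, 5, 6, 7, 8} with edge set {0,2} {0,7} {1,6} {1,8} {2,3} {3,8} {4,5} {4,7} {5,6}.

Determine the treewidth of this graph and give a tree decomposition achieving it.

Every bag has size at most 3, so the width is 3 − 1 = 2 and tw(G) ≤ 2. For the lower bound, G contains the cycle 3–8–1–6–5–4–7–0–2–3, so G is not a forest; only forests have treewidth ≤ 1, hence tw(G) ≥ 2. Combining the bounds, tw(G) = 2.

Treewidth 2.
One optimal decomposition is:
Bags: B1 = {1, 3, 8}  B2 = {1, 3, 6}  B3 = {3, 5, 6}  B4 = {3, 4, 5}  B5 = {3, 4, 7}  B6 = {0, 3, 7}  B7 = {0, 2, 3}
Tree: B1–B2, B2–B3, B3–B4, B4–B5, B5–B6, B6–B7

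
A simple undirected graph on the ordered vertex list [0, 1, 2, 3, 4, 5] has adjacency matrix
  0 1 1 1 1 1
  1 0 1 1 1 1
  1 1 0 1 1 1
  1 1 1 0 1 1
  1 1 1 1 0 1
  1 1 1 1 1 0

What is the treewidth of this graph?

5

A width-5 tree decomposition is:
Bags: B1 = {0, 1, 2, 3, 4, 5}
Tree: (single bag)
With just one bag of size 6, the width is 6 − 1 = 5, so tw(G) ≤ 5. Conversely, {0, 1, 2, 3, 4, 5} is a clique of size 6, and the vertices of any clique must share a bag in every tree decomposition; so some bag has ≥ 6 vertices and tw(G) ≥ 5. Therefore the treewidth is 5.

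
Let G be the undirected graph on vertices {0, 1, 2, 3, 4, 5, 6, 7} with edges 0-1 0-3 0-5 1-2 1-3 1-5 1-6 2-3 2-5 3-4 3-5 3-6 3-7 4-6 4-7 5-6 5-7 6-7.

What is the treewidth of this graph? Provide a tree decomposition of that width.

Treewidth 3.
Bags: B1 = {3, 4, 6, 7}  B2 = {3, 5, 6, 7}  B3 = {1, 3, 5, 6}  B4 = {1, 2, 3, 5}  B5 = {0, 1, 3, 5}
Tree: B1–B2, B2–B3, B3–B4, B4–B5

Each bag holds 4 vertices, so the decomposition has width 3, which upper-bounds the treewidth. Conversely, {3, 4, 6, 7} is a clique of size 4, and the vertices of any clique must share a bag in every tree decomposition; so some bag has ≥ 4 vertices and tw(G) ≥ 3. Combining the bounds, tw(G) = 3.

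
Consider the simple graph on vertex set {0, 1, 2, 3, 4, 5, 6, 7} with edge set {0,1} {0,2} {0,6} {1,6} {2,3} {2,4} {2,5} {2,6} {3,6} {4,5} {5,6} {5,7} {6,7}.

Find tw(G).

2

A width-2 tree decomposition is:
Bags: B1 = {0, 2, 6}  B2 = {2, 5, 6}  B3 = {0, 1, 6}  B4 = {5, 6, 7}  B5 = {2, 3, 6}  B6 = {2, 4, 5}
Tree: B1–B2, B1–B3, B2–B4, B2–B5, B2–B6
The largest bag has 3 vertices, giving width 2; this decomposition certifies tw(G) ≤ 2. On the other hand G contains the 3-clique {2, 4, 5}. A clique must lie in a single bag of any decomposition, so no decomposition can have width below 2. The upper and lower bounds meet at 2, so that is the treewidth.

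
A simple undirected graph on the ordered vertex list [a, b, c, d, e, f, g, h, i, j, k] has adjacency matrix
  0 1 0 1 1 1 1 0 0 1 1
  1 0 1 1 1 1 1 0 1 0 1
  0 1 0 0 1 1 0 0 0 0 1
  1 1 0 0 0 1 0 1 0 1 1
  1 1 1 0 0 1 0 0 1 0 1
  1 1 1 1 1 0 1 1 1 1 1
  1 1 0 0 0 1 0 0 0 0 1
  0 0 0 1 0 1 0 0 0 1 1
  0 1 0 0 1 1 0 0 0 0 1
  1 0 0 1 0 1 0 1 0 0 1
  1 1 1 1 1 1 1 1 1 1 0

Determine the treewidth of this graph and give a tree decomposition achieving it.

Treewidth 4.
One optimal decomposition is:
Bags: B1 = {a, b, e, f, k}  B2 = {a, b, d, f, k}  B3 = {a, d, f, j, k}  B4 = {b, e, f, i, k}  B5 = {d, f, h, j, k}  B6 = {b, c, e, f, k}  B7 = {a, b, f, g, k}
Tree: B1–B2, B2–B3, B1–B4, B3–B5, B1–B6, B2–B7

Each bag holds 5 vertices, so the decomposition has width 4, which upper-bounds the treewidth. Conversely, {d, f, h, j, k} is a clique of size 5, and the vertices of any clique must share a bag in every tree decomposition; so some bag has ≥ 5 vertices and tw(G) ≥ 4. Therefore the treewidth is 4.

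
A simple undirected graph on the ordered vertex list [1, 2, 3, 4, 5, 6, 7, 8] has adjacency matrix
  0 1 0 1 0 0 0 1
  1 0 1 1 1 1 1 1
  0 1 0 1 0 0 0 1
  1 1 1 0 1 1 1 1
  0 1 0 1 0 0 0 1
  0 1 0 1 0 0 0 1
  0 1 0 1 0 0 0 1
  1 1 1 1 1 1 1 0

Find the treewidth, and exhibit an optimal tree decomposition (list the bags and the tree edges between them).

Treewidth 3.
One optimal decomposition is:
Bags: B1 = {2, 3, 4, 8}  B2 = {2, 4, 5, 8}  B3 = {2, 4, 6, 8}  B4 = {1, 2, 4, 8}  B5 = {2, 4, 7, 8}
Tree: B1–B2, B2–B3, B1–B4, B2–B5

Every bag has size at most 4, so the width is 4 − 1 = 3 and tw(G) ≤ 3. For the lower bound, the 4 vertices {1, 2, 4, 8} are pairwise adjacent, and any tree decomposition puts a clique entirely inside one bag — forcing width ≥ 3. Therefore the treewidth is 3.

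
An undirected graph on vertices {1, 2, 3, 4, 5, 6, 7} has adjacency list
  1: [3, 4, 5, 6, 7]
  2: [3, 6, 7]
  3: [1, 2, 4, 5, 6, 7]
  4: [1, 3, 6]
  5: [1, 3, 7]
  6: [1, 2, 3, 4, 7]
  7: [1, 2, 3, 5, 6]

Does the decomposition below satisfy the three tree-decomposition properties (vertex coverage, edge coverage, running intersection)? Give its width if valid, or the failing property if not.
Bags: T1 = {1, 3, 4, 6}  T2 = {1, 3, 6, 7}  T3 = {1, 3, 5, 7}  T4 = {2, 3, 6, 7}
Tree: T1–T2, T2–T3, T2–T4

Yes; width 3.

Every vertex of G appears in some bag (union = {1, 2, 3, 4, 5, 6, 7}); every edge is covered by a bag; and for each vertex v the set of bags containing v is connected in the bag tree. The decomposition is therefore valid. The largest bag has 4 vertices, so the width is 3.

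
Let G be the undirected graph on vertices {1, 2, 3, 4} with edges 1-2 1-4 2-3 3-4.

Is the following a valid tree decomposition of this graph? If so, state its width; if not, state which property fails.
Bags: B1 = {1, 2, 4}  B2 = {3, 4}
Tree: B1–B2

No — edge (2,3) lies in no bag.

A tree decomposition must satisfy three properties: every vertex lies in some bag; for every edge, both endpoints lie together in some bag; and for every vertex, the bags containing it form a connected subtree. Here edge (2,3) lies in no bag, so the decomposition is invalid.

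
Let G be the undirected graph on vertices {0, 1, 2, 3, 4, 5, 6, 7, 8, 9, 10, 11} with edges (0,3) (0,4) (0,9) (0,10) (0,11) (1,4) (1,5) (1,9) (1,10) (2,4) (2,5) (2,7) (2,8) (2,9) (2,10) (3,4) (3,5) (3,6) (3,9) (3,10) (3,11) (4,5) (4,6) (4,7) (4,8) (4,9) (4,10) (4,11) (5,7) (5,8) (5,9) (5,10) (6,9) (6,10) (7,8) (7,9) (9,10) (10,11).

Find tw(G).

4

A width-4 tree decomposition is:
Bags: B1 = {3, 4, 5, 9, 10}  B2 = {0, 3, 4, 9, 10}  B3 = {3, 4, 6, 9, 10}  B4 = {2, 4, 5, 9, 10}  B5 = {1, 4, 5, 9, 10}  B6 = {2, 4, 5, 7, 9}  B7 = {0, 3, 4, 10, 11}  B8 = {2, 4, 5, 7, 8}
Tree: B1–B2, B1–B3, B1–B4, B1–B5, B4–B6, B2–B7, B6–B8
The largest bag has 5 vertices, giving width 4; this decomposition certifies tw(G) ≤ 4. For the lower bound, the 5 vertices {2, 4, 5, 7, 8} are pairwise adjacent, and any tree decomposition puts a clique entirely inside one bag — forcing width ≥ 4. Combining the bounds, tw(G) = 4.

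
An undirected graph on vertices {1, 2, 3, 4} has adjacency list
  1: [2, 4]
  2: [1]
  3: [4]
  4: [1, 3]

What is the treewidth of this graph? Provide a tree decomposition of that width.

Each bag holds 2 vertices, so the decomposition has width 1, which upper-bounds the treewidth. Any graph with an edge has treewidth ≥ 1, and G has the edge 2–1. The upper and lower bounds meet at 1, so that is the treewidth.

Treewidth 1.
Bags: B1 = {1, 2}  B2 = {1, 4}  B3 = {3, 4}
Tree: B1–B2, B2–B3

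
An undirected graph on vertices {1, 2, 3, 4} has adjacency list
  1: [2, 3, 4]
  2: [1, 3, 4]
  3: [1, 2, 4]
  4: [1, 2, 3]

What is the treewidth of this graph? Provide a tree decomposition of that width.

A single bag containing all 4 vertices is trivially a valid decomposition of width 3. For the lower bound, the 4 vertices {1, 2, 3, 4} are pairwise adjacent, and any tree decomposition puts a clique entirely inside one bag — forcing width ≥ 3. Therefore the treewidth is 3.

Treewidth 3.
Bags: B1 = {1, 2, 3, 4}
Tree: (single bag)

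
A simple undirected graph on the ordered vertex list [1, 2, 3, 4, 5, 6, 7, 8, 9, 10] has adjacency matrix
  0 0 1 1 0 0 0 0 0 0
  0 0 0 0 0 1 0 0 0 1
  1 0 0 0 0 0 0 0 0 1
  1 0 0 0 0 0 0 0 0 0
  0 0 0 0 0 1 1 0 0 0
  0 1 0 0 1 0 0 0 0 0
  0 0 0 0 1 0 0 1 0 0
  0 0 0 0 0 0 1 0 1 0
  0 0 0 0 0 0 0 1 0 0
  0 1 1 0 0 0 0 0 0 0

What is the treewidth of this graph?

A width-1 tree decomposition is:
Bags: B1 = {1, 4}  B2 = {1, 3}  B3 = {3, 10}  B4 = {2, 10}  B5 = {2, 6}  B6 = {5, 6}  B7 = {5, 7}  B8 = {7, 8}  B9 = {8, 9}
Tree: B1–B2, B2–B3, B3–B4, B4–B5, B5–B6, B6–B7, B7–B8, B8–B9
Every bag has size at most 2, so the width is 2 − 1 = 1 and tw(G) ≤ 1. Any graph with an edge has treewidth ≥ 1, and G has the edge 4–1. Combining the bounds, tw(G) = 1.

1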